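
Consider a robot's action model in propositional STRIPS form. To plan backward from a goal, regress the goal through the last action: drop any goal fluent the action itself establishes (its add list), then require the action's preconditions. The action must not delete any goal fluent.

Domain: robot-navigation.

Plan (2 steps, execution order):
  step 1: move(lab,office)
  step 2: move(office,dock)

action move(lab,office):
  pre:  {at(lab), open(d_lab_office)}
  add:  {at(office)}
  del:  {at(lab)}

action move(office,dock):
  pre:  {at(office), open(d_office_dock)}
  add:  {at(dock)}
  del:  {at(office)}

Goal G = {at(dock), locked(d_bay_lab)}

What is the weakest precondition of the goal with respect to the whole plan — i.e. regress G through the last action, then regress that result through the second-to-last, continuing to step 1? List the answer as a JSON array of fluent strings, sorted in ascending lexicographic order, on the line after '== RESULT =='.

Work backward from the goal:
  through step 2 (move(office,dock)): drop {at(dock)}, keep {locked(d_bay_lab)}, require {at(office), open(d_office_dock)}
    → {at(office), locked(d_bay_lab), open(d_office_dock)}
  through step 1 (move(lab,office)): drop {at(office)}, keep {locked(d_bay_lab), open(d_office_dock)}, require {at(lab), open(d_lab_office)}
    → {at(lab), locked(d_bay_lab), open(d_lab_office), open(d_office_dock)}

== RESULT ==
["at(lab)", "locked(d_bay_lab)", "open(d_lab_office)", "open(d_office_dock)"]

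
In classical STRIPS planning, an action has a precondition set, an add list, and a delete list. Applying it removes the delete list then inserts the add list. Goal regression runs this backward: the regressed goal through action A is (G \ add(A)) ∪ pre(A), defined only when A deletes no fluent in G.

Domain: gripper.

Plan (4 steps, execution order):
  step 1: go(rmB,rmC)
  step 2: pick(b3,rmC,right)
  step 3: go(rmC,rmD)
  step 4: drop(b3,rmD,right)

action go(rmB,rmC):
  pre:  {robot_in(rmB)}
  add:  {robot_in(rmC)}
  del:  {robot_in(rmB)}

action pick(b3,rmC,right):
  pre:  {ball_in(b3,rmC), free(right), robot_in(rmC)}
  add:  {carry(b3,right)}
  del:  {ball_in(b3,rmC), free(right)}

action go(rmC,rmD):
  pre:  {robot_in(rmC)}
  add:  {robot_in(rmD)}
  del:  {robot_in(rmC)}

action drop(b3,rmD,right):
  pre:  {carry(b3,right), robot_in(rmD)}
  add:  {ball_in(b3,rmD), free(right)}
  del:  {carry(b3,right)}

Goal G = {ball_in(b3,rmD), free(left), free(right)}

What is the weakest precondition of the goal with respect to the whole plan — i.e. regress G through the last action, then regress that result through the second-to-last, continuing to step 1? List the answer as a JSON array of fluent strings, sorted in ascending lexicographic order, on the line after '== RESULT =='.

Work backward from the goal:
  through step 4 (drop(b3,rmD,right)): drop {ball_in(b3,rmD), free(right)}, keep {free(left)}, require {carry(b3,right), robot_in(rmD)}
    → {carry(b3,right), free(left), robot_in(rmD)}
  through step 3 (go(rmC,rmD)): drop {robot_in(rmD)}, keep {carry(b3,right), free(left)}, require {robot_in(rmC)}
    → {carry(b3,right), free(left), robot_in(rmC)}
  through step 2 (pick(b3,rmC,right)): drop {carry(b3,right)}, keep {free(left), robot_in(rmC)}, require {ball_in(b3,rmC), free(right), robot_in(rmC)}
    → {ball_in(b3,rmC), free(left), free(right), robot_in(rmC)}
  through step 1 (go(rmB,rmC)): drop {robot_in(rmC)}, keep {ball_in(b3,rmC), free(left), free(right)}, require {robot_in(rmB)}
    → {ball_in(b3,rmC), free(left), free(right), robot_in(rmB)}

== RESULT ==
["ball_in(b3,rmC)", "free(left)", "free(right)", "robot_in(rmB)"]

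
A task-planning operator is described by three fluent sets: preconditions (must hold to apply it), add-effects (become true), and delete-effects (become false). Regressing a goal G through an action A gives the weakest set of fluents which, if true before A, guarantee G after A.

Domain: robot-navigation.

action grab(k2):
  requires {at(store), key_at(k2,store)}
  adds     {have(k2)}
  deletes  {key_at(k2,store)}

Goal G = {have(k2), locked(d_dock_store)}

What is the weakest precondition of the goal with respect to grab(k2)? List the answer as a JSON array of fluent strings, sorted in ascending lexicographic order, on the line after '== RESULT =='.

Regress:
  G ∩ del = {}  (empty — regression defined)
  G \ add = {have(k2), locked(d_dock_store)} \ {have(k2)} = {locked(d_dock_store)}
  ∪ pre   = {locked(d_dock_store)} ∪ {at(store), key_at(k2,store)}
          = {at(store), key_at(k2,store), locked(d_dock_store)}

== RESULT ==
["at(store)", "key_at(k2,store)", "locked(d_dock_store)"]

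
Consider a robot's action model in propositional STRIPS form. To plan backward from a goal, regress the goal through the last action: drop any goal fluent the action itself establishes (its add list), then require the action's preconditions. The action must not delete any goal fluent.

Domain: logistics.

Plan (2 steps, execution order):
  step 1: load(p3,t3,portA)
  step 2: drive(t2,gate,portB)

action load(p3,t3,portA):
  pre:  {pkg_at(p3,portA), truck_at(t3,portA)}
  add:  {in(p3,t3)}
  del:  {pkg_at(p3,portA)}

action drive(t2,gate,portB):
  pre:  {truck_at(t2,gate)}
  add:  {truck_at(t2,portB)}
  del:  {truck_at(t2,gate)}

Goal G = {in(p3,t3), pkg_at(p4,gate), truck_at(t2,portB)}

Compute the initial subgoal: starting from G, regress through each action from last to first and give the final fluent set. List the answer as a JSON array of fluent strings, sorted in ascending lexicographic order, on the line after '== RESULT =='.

Work backward from the goal:
  through step 2 (drive(t2,gate,portB)): drop {truck_at(t2,portB)}, keep {in(p3,t3), pkg_at(p4,gate)}, require {truck_at(t2,gate)}
    → {in(p3,t3), pkg_at(p4,gate), truck_at(t2,gate)}
  through step 1 (load(p3,t3,portA)): drop {in(p3,t3)}, keep {pkg_at(p4,gate), truck_at(t2,gate)}, require {pkg_at(p3,portA), truck_at(t3,portA)}
    → {pkg_at(p3,portA), pkg_at(p4,gate), truck_at(t2,gate), truck_at(t3,portA)}

== RESULT ==
["pkg_at(p3,portA)", "pkg_at(p4,gate)", "truck_at(t2,gate)", "truck_at(t3,portA)"]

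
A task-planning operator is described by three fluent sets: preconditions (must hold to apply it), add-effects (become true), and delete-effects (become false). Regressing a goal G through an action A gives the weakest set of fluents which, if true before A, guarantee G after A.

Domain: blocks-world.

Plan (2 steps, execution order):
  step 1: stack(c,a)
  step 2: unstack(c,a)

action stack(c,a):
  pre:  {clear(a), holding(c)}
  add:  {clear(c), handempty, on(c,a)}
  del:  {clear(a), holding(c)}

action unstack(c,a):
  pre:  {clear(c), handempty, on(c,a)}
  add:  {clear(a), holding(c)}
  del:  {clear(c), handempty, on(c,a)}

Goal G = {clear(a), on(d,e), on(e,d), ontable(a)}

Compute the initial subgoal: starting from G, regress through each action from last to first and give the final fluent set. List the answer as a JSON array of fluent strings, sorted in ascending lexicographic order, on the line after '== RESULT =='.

Regress step by step:
  through step 2 (unstack(c,a)): drop {clear(a)}, keep {on(d,e), on(e,d), ontable(a)}, require {clear(c), handempty, on(c,a)}
    → {clear(c), handempty, on(c,a), on(d,e), on(e,d), ontable(a)}
  through step 1 (stack(c,a)): drop {clear(c), handempty, on(c,a)}, keep {on(d,e), on(e,d), ontable(a)}, require {clear(a), holding(c)}
    → {clear(a), holding(c), on(d,e), on(e,d), ontable(a)}

== RESULT ==
["clear(a)", "holding(c)", "on(d,e)", "on(e,d)", "ontable(a)"]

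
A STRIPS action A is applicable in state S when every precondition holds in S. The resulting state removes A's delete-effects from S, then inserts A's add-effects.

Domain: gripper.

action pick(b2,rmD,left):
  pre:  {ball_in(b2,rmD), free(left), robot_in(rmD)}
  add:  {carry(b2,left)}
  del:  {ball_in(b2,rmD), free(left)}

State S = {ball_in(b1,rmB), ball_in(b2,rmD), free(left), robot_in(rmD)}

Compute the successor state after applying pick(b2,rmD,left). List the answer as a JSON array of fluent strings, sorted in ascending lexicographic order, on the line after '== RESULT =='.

Compute (S \ del) ∪ add:
  pre ⊆ S: {ball_in(b2,rmD), free(left), robot_in(rmD)} ⊆ S  — applicable
  S \ del = {ball_in(b1,rmB), robot_in(rmD)}
  ∪ add   = {ball_in(b1,rmB), carry(b2,left), robot_in(rmD)}

== RESULT ==
["ball_in(b1,rmB)", "carry(b2,left)", "robot_in(rmD)"]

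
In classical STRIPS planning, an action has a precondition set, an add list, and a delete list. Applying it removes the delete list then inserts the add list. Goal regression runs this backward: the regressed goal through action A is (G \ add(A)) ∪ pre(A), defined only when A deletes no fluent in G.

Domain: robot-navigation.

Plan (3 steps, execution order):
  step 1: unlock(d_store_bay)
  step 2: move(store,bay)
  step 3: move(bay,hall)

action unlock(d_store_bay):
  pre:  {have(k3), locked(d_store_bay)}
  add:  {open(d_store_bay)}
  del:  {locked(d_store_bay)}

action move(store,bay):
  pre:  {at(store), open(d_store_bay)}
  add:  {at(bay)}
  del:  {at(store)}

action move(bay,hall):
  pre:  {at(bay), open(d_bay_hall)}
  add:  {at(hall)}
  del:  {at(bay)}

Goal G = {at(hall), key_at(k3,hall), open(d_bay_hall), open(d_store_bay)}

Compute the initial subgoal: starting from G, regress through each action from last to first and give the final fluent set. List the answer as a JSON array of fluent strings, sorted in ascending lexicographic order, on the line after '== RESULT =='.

Work backward from the goal:
  through step 3 (move(bay,hall)): drop {at(hall)}, keep {key_at(k3,hall), open(d_bay_hall), open(d_store_bay)}, require {at(bay), open(d_bay_hall)}
    → {at(bay), key_at(k3,hall), open(d_bay_hall), open(d_store_bay)}
  through step 2 (move(store,bay)): drop {at(bay)}, keep {key_at(k3,hall), open(d_bay_hall), open(d_store_bay)}, require {at(store), open(d_store_bay)}
    → {at(store), key_at(k3,hall), open(d_bay_hall), open(d_store_bay)}
  through step 1 (unlock(d_store_bay)): drop {open(d_store_bay)}, keep {at(store), key_at(k3,hall), open(d_bay_hall)}, require {have(k3), locked(d_store_bay)}
    → {at(store), have(k3), key_at(k3,hall), locked(d_store_bay), open(d_bay_hall)}

== RESULT ==
["at(store)", "have(k3)", "key_at(k3,hall)", "locked(d_store_bay)", "open(d_bay_hall)"]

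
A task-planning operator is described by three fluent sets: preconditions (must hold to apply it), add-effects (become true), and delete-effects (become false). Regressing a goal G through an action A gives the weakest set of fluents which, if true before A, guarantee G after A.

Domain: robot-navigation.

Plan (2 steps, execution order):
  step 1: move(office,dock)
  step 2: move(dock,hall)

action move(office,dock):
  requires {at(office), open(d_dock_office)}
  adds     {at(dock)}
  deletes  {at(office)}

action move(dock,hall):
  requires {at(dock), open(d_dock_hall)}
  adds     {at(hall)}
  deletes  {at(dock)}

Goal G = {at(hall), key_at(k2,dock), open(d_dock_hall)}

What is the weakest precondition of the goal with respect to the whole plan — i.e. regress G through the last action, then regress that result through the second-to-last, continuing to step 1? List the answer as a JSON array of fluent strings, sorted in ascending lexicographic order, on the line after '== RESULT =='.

Work backward from the goal:
  through step 2 (move(dock,hall)): drop {at(hall)}, keep {key_at(k2,dock), open(d_dock_hall)}, require {at(dock), open(d_dock_hall)}
    → {at(dock), key_at(k2,dock), open(d_dock_hall)}
  through step 1 (move(office,dock)): drop {at(dock)}, keep {key_at(k2,dock), open(d_dock_hall)}, require {at(office), open(d_dock_office)}
    → {at(office), key_at(k2,dock), open(d_dock_hall), open(d_dock_office)}

== RESULT ==
["at(office)", "key_at(k2,dock)", "open(d_dock_hall)", "open(d_dock_office)"]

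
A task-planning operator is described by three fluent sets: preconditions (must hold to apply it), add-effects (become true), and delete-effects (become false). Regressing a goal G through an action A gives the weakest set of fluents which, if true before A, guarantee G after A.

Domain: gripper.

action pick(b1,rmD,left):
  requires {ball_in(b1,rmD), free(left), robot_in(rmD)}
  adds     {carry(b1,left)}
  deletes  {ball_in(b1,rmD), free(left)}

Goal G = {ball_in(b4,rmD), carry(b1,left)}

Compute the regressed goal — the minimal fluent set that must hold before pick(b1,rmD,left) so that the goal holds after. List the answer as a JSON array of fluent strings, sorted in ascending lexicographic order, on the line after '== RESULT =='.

Regress:
  G ∩ del = {}  (empty — regression defined)
  G \ add = {ball_in(b4,rmD), carry(b1,left)} \ {carry(b1,left)} = {ball_in(b4,rmD)}
  ∪ pre   = {ball_in(b4,rmD)} ∪ {ball_in(b1,rmD), free(left), robot_in(rmD)}
          = {ball_in(b1,rmD), ball_in(b4,rmD), free(left), robot_in(rmD)}

== RESULT ==
["ball_in(b1,rmD)", "ball_in(b4,rmD)", "free(left)", "robot_in(rmD)"]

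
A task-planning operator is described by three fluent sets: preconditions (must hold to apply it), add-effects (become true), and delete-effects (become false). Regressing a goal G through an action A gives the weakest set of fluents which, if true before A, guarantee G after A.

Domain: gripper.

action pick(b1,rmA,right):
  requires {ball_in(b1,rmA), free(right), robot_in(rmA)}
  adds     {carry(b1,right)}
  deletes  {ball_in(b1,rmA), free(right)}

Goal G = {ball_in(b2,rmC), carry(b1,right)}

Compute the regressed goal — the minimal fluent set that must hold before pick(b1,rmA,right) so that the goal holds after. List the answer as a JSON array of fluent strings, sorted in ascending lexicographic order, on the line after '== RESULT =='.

Compute (G \ add) ∪ pre:
  G ∩ del = {}  (empty — regression defined)
  G \ add = {ball_in(b2,rmC), carry(b1,right)} \ {carry(b1,right)} = {ball_in(b2,rmC)}
  ∪ pre   = {ball_in(b2,rmC)} ∪ {ball_in(b1,rmA), free(right), robot_in(rmA)}
          = {ball_in(b1,rmA), ball_in(b2,rmC), free(right), robot_in(rmA)}

== RESULT ==
["ball_in(b1,rmA)", "ball_in(b2,rmC)", "free(right)", "robot_in(rmA)"]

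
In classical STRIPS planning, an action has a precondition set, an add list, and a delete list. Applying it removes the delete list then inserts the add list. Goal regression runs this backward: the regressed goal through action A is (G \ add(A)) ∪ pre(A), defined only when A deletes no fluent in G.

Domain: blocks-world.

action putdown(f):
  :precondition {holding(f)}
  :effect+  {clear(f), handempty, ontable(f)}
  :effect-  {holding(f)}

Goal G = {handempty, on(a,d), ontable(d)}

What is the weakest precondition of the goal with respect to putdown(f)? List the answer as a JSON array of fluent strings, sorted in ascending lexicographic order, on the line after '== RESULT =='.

Regress:
  G ∩ del = {}  (empty — regression defined)
  G \ add = {handempty, on(a,d), ontable(d)} \ {clear(f), handempty, ontable(f)} = {on(a,d), ontable(d)}
  ∪ pre   = {on(a,d), ontable(d)} ∪ {holding(f)}
          = {holding(f), on(a,d), ontable(d)}

== RESULT ==
["holding(f)", "on(a,d)", "ontable(d)"]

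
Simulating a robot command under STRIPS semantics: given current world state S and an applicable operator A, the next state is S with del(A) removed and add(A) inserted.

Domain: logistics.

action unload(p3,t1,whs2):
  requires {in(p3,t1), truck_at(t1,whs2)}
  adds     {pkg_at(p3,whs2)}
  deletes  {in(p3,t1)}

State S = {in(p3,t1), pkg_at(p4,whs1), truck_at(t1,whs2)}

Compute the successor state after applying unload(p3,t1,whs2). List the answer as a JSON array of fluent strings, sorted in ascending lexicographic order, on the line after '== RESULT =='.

Compute (S \ del) ∪ add:
  pre ⊆ S: {in(p3,t1), truck_at(t1,whs2)} ⊆ S  — applicable
  S \ del = {pkg_at(p4,whs1), truck_at(t1,whs2)}
  ∪ add   = {pkg_at(p3,whs2), pkg_at(p4,whs1), truck_at(t1,whs2)}

== RESULT ==
["pkg_at(p3,whs2)", "pkg_at(p4,whs1)", "truck_at(t1,whs2)"]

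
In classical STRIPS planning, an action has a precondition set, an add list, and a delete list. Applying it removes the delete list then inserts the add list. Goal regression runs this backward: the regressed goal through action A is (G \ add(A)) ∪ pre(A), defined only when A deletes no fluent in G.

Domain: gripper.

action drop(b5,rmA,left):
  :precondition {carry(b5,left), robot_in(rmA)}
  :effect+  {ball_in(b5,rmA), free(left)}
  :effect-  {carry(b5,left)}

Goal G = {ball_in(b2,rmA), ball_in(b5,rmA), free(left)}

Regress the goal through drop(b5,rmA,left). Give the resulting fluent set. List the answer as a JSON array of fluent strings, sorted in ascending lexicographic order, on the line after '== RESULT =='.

Compute (G \ add) ∪ pre:
  G ∩ del = {}  (empty — regression defined)
  G \ add = {ball_in(b2,rmA), ball_in(b5,rmA), free(left)} \ {ball_in(b5,rmA), free(left)} = {ball_in(b2,rmA)}
  ∪ pre   = {ball_in(b2,rmA)} ∪ {carry(b5,left), robot_in(rmA)}
          = {ball_in(b2,rmA), carry(b5,left), robot_in(rmA)}

== RESULT ==
["ball_in(b2,rmA)", "carry(b5,left)", "robot_in(rmA)"]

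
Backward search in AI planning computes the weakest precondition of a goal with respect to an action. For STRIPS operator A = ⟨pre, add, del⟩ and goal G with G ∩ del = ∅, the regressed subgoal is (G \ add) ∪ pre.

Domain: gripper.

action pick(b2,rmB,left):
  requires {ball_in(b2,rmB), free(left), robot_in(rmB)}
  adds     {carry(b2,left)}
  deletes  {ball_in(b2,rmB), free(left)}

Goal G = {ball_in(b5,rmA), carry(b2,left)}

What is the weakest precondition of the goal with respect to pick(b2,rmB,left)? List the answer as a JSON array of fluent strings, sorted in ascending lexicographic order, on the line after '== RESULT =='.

Compute (G \ add) ∪ pre:
  G ∩ del = {}  (empty — regression defined)
  G \ add = {ball_in(b5,rmA), carry(b2,left)} \ {carry(b2,left)} = {ball_in(b5,rmA)}
  ∪ pre   = {ball_in(b5,rmA)} ∪ {ball_in(b2,rmB), free(left), robot_in(rmB)}
          = {ball_in(b2,rmB), ball_in(b5,rmA), free(left), robot_in(rmB)}

== RESULT ==
["ball_in(b2,rmB)", "ball_in(b5,rmA)", "free(left)", "robot_in(rmB)"]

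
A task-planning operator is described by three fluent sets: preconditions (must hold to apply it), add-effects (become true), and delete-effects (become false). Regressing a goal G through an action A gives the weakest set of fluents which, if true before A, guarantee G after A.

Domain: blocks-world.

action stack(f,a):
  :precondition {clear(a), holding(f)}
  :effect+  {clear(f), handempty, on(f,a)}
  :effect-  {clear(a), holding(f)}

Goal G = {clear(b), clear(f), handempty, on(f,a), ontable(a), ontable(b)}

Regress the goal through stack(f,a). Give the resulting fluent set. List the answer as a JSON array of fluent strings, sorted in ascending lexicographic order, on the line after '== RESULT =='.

Compute (G \ add) ∪ pre:
  G ∩ del = {}  (empty — regression defined)
  G \ add = {clear(b), clear(f), handempty, on(f,a), ontable(a), ontable(b)} \ {clear(f), handempty, on(f,a)} = {clear(b), ontable(a), ontable(b)}
  ∪ pre   = {clear(b), ontable(a), ontable(b)} ∪ {clear(a), holding(f)}
          = {clear(a), clear(b), holding(f), ontable(a), ontable(b)}

== RESULT ==
["clear(a)", "clear(b)", "holding(f)", "ontable(a)", "ontable(b)"]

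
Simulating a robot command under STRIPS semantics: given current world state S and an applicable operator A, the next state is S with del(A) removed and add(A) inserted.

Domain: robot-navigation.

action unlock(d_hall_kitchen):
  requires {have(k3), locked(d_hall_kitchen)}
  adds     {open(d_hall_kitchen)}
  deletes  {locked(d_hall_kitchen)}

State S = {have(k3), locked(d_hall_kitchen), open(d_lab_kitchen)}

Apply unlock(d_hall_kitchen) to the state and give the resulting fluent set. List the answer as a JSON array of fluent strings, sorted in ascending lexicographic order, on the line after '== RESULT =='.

Progress:
  pre ⊆ S: {have(k3), locked(d_hall_kitchen)} ⊆ S  — applicable
  S \ del = {have(k3), open(d_lab_kitchen)}
  ∪ add   = {have(k3), open(d_hall_kitchen), open(d_lab_kitchen)}

== RESULT ==
["have(k3)", "open(d_hall_kitchen)", "open(d_lab_kitchen)"]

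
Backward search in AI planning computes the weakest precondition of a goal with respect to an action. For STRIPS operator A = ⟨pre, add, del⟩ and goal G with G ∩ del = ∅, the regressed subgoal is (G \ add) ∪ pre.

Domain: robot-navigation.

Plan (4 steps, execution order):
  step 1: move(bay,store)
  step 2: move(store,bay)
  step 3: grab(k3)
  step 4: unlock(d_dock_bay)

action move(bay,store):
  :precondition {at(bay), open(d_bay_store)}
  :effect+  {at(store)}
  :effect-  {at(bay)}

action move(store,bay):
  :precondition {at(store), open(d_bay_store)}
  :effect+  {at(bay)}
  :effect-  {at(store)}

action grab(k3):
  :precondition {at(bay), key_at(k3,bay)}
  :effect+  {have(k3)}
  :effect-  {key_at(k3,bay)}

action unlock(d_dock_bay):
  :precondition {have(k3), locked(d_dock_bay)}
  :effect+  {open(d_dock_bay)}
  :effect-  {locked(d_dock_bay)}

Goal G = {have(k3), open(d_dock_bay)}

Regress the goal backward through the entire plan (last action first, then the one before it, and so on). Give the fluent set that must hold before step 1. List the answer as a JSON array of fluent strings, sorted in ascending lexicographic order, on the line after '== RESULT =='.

Regress step by step:
  through step 4 (unlock(d_dock_bay)): drop {open(d_dock_bay)}, keep {have(k3)}, require {have(k3), locked(d_dock_bay)}
    → {have(k3), locked(d_dock_bay)}
  through step 3 (grab(k3)): drop {have(k3)}, keep {locked(d_dock_bay)}, require {at(bay), key_at(k3,bay)}
    → {at(bay), key_at(k3,bay), locked(d_dock_bay)}
  through step 2 (move(store,bay)): drop {at(bay)}, keep {key_at(k3,bay), locked(d_dock_bay)}, require {at(store), open(d_bay_store)}
    → {at(store), key_at(k3,bay), locked(d_dock_bay), open(d_bay_store)}
  through step 1 (move(bay,store)): drop {at(store)}, keep {key_at(k3,bay), locked(d_dock_bay), open(d_bay_store)}, require {at(bay), open(d_bay_store)}
    → {at(bay), key_at(k3,bay), locked(d_dock_bay), open(d_bay_store)}

== RESULT ==
["at(bay)", "key_at(k3,bay)", "locked(d_dock_bay)", "open(d_bay_store)"]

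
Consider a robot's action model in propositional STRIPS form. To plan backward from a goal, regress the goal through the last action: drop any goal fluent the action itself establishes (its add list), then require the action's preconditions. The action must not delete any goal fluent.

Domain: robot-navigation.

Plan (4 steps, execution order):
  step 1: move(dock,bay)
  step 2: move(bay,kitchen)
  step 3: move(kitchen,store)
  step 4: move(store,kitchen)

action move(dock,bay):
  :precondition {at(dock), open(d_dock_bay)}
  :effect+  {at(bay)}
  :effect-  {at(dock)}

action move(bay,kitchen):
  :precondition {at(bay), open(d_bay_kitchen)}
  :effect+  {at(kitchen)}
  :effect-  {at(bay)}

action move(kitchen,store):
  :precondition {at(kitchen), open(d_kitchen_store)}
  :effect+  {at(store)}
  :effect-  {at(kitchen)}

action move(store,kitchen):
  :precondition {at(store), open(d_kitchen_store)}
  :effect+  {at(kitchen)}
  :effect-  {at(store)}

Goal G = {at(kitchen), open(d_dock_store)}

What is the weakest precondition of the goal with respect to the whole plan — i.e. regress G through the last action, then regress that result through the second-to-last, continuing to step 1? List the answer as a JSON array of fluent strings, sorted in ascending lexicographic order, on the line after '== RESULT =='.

Work backward from the goal:
  through step 4 (move(store,kitchen)): drop {at(kitchen)}, keep {open(d_dock_store)}, require {at(store), open(d_kitchen_store)}
    → {at(store), open(d_dock_store), open(d_kitchen_store)}
  through step 3 (move(kitchen,store)): drop {at(store)}, keep {open(d_dock_store), open(d_kitchen_store)}, require {at(kitchen), open(d_kitchen_store)}
    → {at(kitchen), open(d_dock_store), open(d_kitchen_store)}
  through step 2 (move(bay,kitchen)): drop {at(kitchen)}, keep {open(d_dock_store), open(d_kitchen_store)}, require {at(bay), open(d_bay_kitchen)}
    → {at(bay), open(d_bay_kitchen), open(d_dock_store), open(d_kitchen_store)}
  through step 1 (move(dock,bay)): drop {at(bay)}, keep {open(d_bay_kitchen), open(d_dock_store), open(d_kitchen_store)}, require {at(dock), open(d_dock_bay)}
    → {at(dock), open(d_bay_kitchen), open(d_dock_bay), open(d_dock_store), open(d_kitchen_store)}

== RESULT ==
["at(dock)", "open(d_bay_kitchen)", "open(d_dock_bay)", "open(d_dock_store)", "open(d_kitchen_store)"]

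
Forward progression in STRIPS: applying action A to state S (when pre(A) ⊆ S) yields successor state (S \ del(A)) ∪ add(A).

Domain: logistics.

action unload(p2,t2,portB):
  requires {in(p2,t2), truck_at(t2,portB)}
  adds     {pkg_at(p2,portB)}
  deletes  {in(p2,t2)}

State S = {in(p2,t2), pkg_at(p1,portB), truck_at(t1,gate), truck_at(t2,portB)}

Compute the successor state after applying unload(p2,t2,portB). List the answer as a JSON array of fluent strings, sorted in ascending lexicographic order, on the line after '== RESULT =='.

Compute (S \ del) ∪ add:
  pre ⊆ S: {in(p2,t2), truck_at(t2,portB)} ⊆ S  — applicable
  S \ del = {pkg_at(p1,portB), truck_at(t1,gate), truck_at(t2,portB)}
  ∪ add   = {pkg_at(p1,portB), pkg_at(p2,portB), truck_at(t1,gate), truck_at(t2,portB)}

== RESULT ==
["pkg_at(p1,portB)", "pkg_at(p2,portB)", "truck_at(t1,gate)", "truck_at(t2,portB)"]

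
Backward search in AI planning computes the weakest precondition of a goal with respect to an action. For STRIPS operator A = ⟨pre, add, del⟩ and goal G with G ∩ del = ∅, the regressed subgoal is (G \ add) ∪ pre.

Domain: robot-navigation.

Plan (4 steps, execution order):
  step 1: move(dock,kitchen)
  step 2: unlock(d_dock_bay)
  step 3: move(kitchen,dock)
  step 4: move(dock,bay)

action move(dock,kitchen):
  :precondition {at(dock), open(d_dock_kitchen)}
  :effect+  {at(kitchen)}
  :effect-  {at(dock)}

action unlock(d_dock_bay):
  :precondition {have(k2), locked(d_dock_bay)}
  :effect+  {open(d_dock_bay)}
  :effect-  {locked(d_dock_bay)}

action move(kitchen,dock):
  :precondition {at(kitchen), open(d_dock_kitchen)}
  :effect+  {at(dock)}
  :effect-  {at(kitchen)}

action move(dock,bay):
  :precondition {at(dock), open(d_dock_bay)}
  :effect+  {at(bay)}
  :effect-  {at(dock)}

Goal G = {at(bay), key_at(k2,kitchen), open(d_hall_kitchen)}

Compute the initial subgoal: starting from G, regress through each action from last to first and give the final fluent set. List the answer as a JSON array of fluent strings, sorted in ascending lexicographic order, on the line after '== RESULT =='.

Work backward from the goal:
  through step 4 (move(dock,bay)): drop {at(bay)}, keep {key_at(k2,kitchen), open(d_hall_kitchen)}, require {at(dock), open(d_dock_bay)}
    → {at(dock), key_at(k2,kitchen), open(d_dock_bay), open(d_hall_kitchen)}
  through step 3 (move(kitchen,dock)): drop {at(dock)}, keep {key_at(k2,kitchen), open(d_dock_bay), open(d_hall_kitchen)}, require {at(kitchen), open(d_dock_kitchen)}
    → {at(kitchen), key_at(k2,kitchen), open(d_dock_bay), open(d_dock_kitchen), open(d_hall_kitchen)}
  through step 2 (unlock(d_dock_bay)): drop {open(d_dock_bay)}, keep {at(kitchen), key_at(k2,kitchen), open(d_dock_kitchen), open(d_hall_kitchen)}, require {have(k2), locked(d_dock_bay)}
    → {at(kitchen), have(k2), key_at(k2,kitchen), locked(d_dock_bay), open(d_dock_kitchen), open(d_hall_kitchen)}
  through step 1 (move(dock,kitchen)): drop {at(kitchen)}, keep {have(k2), key_at(k2,kitchen), locked(d_dock_bay), open(d_dock_kitchen), open(d_hall_kitchen)}, require {at(dock), open(d_dock_kitchen)}
    → {at(dock), have(k2), key_at(k2,kitchen), locked(d_dock_bay), open(d_dock_kitchen), open(d_hall_kitchen)}

== RESULT ==
["at(dock)", "have(k2)", "key_at(k2,kitchen)", "locked(d_dock_bay)", "open(d_dock_kitchen)", "open(d_hall_kitchen)"]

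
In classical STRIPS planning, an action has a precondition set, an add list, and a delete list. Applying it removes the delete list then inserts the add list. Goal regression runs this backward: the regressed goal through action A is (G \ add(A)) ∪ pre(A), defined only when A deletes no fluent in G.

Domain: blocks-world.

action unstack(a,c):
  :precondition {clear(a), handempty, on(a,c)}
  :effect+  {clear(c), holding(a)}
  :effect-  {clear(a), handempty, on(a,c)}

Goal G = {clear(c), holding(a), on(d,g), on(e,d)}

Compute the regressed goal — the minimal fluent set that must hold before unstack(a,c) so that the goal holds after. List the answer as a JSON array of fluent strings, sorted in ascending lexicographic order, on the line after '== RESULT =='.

Regress:
  G ∩ del = {}  (empty — regression defined)
  G \ add = {clear(c), holding(a), on(d,g), on(e,d)} \ {clear(c), holding(a)} = {on(d,g), on(e,d)}
  ∪ pre   = {on(d,g), on(e,d)} ∪ {clear(a), handempty, on(a,c)}
          = {clear(a), handempty, on(a,c), on(d,g), on(e,d)}

== RESULT ==
["clear(a)", "handempty", "on(a,c)", "on(d,g)", "on(e,d)"]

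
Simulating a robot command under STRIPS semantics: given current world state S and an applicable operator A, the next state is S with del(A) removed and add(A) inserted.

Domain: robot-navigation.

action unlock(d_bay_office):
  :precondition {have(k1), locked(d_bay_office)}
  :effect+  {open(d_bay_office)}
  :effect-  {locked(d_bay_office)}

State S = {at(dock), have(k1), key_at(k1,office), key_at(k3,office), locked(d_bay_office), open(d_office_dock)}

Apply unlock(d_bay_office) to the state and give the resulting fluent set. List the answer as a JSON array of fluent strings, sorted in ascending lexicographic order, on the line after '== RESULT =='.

Progress:
  pre ⊆ S: {have(k1), locked(d_bay_office)} ⊆ S  — applicable
  S \ del = {at(dock), have(k1), key_at(k1,office), key_at(k3,office), open(d_office_dock)}
  ∪ add   = {at(dock), have(k1), key_at(k1,office), key_at(k3,office), open(d_bay_office), open(d_office_dock)}

== RESULT ==
["at(dock)", "have(k1)", "key_at(k1,office)", "key_at(k3,office)", "open(d_bay_office)", "open(d_office_dock)"]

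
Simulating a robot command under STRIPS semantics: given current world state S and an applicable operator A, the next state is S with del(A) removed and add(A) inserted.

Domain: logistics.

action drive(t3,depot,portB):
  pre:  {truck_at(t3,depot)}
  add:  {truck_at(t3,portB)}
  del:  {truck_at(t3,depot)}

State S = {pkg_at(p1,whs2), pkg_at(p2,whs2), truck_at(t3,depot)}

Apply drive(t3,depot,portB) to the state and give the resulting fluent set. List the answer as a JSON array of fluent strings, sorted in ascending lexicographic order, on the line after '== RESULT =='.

Compute (S \ del) ∪ add:
  pre ⊆ S: {truck_at(t3,depot)} ⊆ S  — applicable
  S \ del = {pkg_at(p1,whs2), pkg_at(p2,whs2)}
  ∪ add   = {pkg_at(p1,whs2), pkg_at(p2,whs2), truck_at(t3,portB)}

== RESULT ==
["pkg_at(p1,whs2)", "pkg_at(p2,whs2)", "truck_at(t3,portB)"]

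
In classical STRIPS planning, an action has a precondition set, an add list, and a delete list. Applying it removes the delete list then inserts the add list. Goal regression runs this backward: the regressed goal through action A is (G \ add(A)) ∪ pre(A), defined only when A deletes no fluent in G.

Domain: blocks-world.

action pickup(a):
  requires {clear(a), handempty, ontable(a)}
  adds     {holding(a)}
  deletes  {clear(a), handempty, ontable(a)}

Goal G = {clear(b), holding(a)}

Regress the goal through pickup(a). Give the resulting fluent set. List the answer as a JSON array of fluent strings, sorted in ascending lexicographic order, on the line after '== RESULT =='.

Regress:
  G ∩ del = {}  (empty — regression defined)
  G \ add = {clear(b), holding(a)} \ {holding(a)} = {clear(b)}
  ∪ pre   = {clear(b)} ∪ {clear(a), handempty, ontable(a)}
          = {clear(a), clear(b), handempty, ontable(a)}

== RESULT ==
["clear(a)", "clear(b)", "handempty", "ontable(a)"]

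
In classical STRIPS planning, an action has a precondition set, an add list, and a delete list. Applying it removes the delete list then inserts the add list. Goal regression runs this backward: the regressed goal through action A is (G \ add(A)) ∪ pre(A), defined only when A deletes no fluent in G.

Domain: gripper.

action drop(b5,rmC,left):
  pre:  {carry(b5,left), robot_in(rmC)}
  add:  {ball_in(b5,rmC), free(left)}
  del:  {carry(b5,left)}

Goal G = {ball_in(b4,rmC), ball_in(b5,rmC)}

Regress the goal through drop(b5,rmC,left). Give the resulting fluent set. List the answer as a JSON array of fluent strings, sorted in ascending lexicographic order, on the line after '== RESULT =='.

Regress:
  G ∩ del = {}  (empty — regression defined)
  G \ add = {ball_in(b4,rmC), ball_in(b5,rmC)} \ {ball_in(b5,rmC), free(left)} = {ball_in(b4,rmC)}
  ∪ pre   = {ball_in(b4,rmC)} ∪ {carry(b5,left), robot_in(rmC)}
          = {ball_in(b4,rmC), carry(b5,left), robot_in(rmC)}

== RESULT ==
["ball_in(b4,rmC)", "carry(b5,left)", "robot_in(rmC)"]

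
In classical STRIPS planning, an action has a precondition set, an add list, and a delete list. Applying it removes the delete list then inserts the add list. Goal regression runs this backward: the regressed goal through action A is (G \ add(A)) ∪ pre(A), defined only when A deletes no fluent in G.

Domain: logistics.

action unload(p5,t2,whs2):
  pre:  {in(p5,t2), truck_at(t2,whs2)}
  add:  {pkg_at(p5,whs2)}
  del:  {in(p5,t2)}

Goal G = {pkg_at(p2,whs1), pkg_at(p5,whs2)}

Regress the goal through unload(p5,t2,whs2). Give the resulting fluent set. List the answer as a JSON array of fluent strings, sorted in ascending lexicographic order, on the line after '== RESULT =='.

Compute (G \ add) ∪ pre:
  G ∩ del = {}  (empty — regression defined)
  G \ add = {pkg_at(p2,whs1), pkg_at(p5,whs2)} \ {pkg_at(p5,whs2)} = {pkg_at(p2,whs1)}
  ∪ pre   = {pkg_at(p2,whs1)} ∪ {in(p5,t2), truck_at(t2,whs2)}
          = {in(p5,t2), pkg_at(p2,whs1), truck_at(t2,whs2)}

== RESULT ==
["in(p5,t2)", "pkg_at(p2,whs1)", "truck_at(t2,whs2)"]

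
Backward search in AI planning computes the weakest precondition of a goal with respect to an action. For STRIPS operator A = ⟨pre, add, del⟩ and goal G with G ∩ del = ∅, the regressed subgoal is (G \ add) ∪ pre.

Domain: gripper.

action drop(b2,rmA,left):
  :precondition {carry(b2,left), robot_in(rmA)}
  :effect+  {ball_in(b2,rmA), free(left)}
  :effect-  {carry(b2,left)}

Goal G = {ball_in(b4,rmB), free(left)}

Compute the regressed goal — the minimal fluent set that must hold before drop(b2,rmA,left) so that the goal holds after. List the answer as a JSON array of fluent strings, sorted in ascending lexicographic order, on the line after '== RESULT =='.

Compute (G \ add) ∪ pre:
  G ∩ del = {}  (empty — regression defined)
  G \ add = {ball_in(b4,rmB), free(left)} \ {ball_in(b2,rmA), free(left)} = {ball_in(b4,rmB)}
  ∪ pre   = {ball_in(b4,rmB)} ∪ {carry(b2,left), robot_in(rmA)}
          = {ball_in(b4,rmB), carry(b2,left), robot_in(rmA)}

== RESULT ==
["ball_in(b4,rmB)", "carry(b2,left)", "robot_in(rmA)"]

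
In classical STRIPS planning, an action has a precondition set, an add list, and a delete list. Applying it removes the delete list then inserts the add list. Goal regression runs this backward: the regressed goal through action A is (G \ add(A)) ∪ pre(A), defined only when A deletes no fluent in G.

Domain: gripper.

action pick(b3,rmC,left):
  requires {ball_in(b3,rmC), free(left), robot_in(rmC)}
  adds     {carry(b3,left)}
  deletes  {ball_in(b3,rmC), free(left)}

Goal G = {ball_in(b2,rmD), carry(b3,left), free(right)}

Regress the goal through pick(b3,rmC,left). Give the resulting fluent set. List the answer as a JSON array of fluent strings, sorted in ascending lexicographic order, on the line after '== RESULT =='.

Regress:
  G ∩ del = {}  (empty — regression defined)
  G \ add = {ball_in(b2,rmD), carry(b3,left), free(right)} \ {carry(b3,left)} = {ball_in(b2,rmD), free(right)}
  ∪ pre   = {ball_in(b2,rmD), free(right)} ∪ {ball_in(b3,rmC), free(left), robot_in(rmC)}
          = {ball_in(b2,rmD), ball_in(b3,rmC), free(left), free(right), robot_in(rmC)}

== RESULT ==
["ball_in(b2,rmD)", "ball_in(b3,rmC)", "free(left)", "free(right)", "robot_in(rmC)"]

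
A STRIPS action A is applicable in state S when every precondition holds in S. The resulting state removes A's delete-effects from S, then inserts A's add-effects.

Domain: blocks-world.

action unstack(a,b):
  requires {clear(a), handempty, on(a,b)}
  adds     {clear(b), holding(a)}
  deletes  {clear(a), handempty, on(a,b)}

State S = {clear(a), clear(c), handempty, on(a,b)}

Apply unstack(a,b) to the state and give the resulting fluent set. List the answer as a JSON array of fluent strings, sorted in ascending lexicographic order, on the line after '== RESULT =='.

Progress:
  pre ⊆ S: {clear(a), handempty, on(a,b)} ⊆ S  — applicable
  S \ del = {clear(c)}
  ∪ add   = {clear(b), clear(c), holding(a)}

== RESULT ==
["clear(b)", "clear(c)", "holding(a)"]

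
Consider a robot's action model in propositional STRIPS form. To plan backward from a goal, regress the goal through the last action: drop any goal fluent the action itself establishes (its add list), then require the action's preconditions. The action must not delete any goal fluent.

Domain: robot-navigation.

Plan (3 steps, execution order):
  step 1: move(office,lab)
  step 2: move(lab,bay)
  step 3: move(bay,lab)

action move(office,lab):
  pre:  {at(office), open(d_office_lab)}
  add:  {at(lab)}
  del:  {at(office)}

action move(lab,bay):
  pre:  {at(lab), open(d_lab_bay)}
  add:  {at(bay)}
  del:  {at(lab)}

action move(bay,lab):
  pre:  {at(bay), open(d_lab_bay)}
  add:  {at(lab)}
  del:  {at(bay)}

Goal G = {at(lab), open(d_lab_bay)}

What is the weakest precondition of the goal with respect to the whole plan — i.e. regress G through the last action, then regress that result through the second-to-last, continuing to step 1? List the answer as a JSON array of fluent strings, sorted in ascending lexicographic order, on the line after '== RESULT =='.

Regress step by step:
  through step 3 (move(bay,lab)): drop {at(lab)}, keep {open(d_lab_bay)}, require {at(bay), open(d_lab_bay)}
    → {at(bay), open(d_lab_bay)}
  through step 2 (move(lab,bay)): drop {at(bay)}, keep {open(d_lab_bay)}, require {at(lab), open(d_lab_bay)}
    → {at(lab), open(d_lab_bay)}
  through step 1 (move(office,lab)): drop {at(lab)}, keep {open(d_lab_bay)}, require {at(office), open(d_office_lab)}
    → {at(office), open(d_lab_bay), open(d_office_lab)}

== RESULT ==
["at(office)", "open(d_lab_bay)", "open(d_office_lab)"]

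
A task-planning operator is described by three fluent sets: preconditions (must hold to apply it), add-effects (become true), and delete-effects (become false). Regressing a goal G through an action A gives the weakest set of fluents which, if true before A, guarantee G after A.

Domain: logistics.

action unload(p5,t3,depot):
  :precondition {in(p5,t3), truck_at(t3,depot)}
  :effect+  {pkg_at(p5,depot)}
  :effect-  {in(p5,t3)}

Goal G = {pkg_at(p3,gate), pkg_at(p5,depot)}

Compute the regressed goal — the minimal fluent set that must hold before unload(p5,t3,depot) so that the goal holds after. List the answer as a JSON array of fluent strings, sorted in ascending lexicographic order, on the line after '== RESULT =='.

Compute (G \ add) ∪ pre:
  G ∩ del = {}  (empty — regression defined)
  G \ add = {pkg_at(p3,gate), pkg_at(p5,depot)} \ {pkg_at(p5,depot)} = {pkg_at(p3,gate)}
  ∪ pre   = {pkg_at(p3,gate)} ∪ {in(p5,t3), truck_at(t3,depot)}
          = {in(p5,t3), pkg_at(p3,gate), truck_at(t3,depot)}

== RESULT ==
["in(p5,t3)", "pkg_at(p3,gate)", "truck_at(t3,depot)"]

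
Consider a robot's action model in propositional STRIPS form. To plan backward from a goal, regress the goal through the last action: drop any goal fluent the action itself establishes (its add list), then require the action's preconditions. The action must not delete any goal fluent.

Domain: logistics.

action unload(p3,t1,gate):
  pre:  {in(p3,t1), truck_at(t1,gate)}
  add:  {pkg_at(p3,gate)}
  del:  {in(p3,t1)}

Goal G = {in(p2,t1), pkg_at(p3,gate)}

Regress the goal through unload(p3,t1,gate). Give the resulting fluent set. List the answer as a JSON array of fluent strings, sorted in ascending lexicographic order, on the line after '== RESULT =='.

Compute (G \ add) ∪ pre:
  G ∩ del = {}  (empty — regression defined)
  G \ add = {in(p2,t1), pkg_at(p3,gate)} \ {pkg_at(p3,gate)} = {in(p2,t1)}
  ∪ pre   = {in(p2,t1)} ∪ {in(p3,t1), truck_at(t1,gate)}
          = {in(p2,t1), in(p3,t1), truck_at(t1,gate)}

== RESULT ==
["in(p2,t1)", "in(p3,t1)", "truck_at(t1,gate)"]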